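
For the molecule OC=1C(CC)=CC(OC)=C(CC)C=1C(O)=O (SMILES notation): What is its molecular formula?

C12H16O4

Walk through each heavy atom and fill implicit hydrogens from standard valence (C 4, N 3, O 2, S 2, halogen 1):
  atom 1: O, bond orders sum to 1 (valence 2) → 1 H
  atom 2: C, bond orders sum to 4 (valence 4) → 0 H
  atom 3: C, bond orders sum to 4 (valence 4) → 0 H
  atom 4: C, bond orders sum to 2 (valence 4) → 2 H
  atom 5: C, bond orders sum to 1 (valence 4) → 3 H
  atom 6: C, bond orders sum to 3 (valence 4) → 1 H
  atom 7: C, bond orders sum to 4 (valence 4) → 0 H
  atom 8: O, bond orders sum to 2 (valence 2) → 0 H
  atom 9: C, bond orders sum to 1 (valence 4) → 3 H
  atom 10: C, bond orders sum to 4 (valence 4) → 0 H
  atom 11: C, bond orders sum to 2 (valence 4) → 2 H
  atom 12: C, bond orders sum to 1 (valence 4) → 3 H
  atom 13: C, bond orders sum to 4 (valence 4) → 0 H
  atom 14: C, bond orders sum to 4 (valence 4) → 0 H
  atom 15: O, bond orders sum to 1 (valence 2) → 1 H
  atom 16: O, bond orders sum to 2 (valence 2) → 0 H
Totals → C:12, H:16, O:4.
In Hill order: C12H16O4.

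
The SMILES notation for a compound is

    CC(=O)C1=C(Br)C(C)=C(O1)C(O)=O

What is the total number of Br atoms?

Scan the SMILES for Br atoms (remember two-letter symbols like Cl and Br are single atoms).
Bromine count: 1.

1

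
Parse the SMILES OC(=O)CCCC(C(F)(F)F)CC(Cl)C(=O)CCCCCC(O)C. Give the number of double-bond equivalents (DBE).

Molecular formula: C16H26ClF3O4.
DoU = (2C + 2 + N − H − X) / 2, where X is the halogen count and O/S are ignored.
    = (2·16 + 2 + 0 − 26 − 4) / 2 = 4 / 2 = 2.

2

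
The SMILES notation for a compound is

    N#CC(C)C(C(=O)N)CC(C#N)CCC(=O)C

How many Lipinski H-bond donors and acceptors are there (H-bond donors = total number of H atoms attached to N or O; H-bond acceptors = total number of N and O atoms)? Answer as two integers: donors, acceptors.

2, 5

Donors: find every N or O and count the H atoms it carries.
  atom 1 (N): bond orders sum to 3 → 0 H
  atom 7 (O): bond orders sum to 2 → 0 H
  atom 8 (N): bond orders sum to 1 → 2 H
  atom 12 (N): bond orders sum to 3 → 0 H
  atom 16 (O): bond orders sum to 2 → 0 H
Lipinski HBD = 2.
Acceptors: N atoms = 3, O atoms = 2 → HBA = 5.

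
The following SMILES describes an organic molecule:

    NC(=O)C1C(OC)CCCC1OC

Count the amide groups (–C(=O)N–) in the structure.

1

The amide motif appears at heavy-atom position 2 in the SMILES.
Other groups present: 2 ether.
Amide count: 1.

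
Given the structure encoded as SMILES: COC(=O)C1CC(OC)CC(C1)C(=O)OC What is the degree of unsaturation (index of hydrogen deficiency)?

Degree of unsaturation = (number of rings) + (number of π bonds).
Ring closures in the SMILES: 1.
π bonds: 2 double bonds (each 1 DoU) → 2 DoU from unsaturation.
Total DoU = 1 + 2 = 3.

3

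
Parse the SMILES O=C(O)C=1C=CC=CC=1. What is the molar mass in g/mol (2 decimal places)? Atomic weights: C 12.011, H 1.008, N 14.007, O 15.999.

122.12 g/mol

First, the molecular formula is C7H6O2 (counting implicit H from valence).
  C: 7 × 12.011 = 84.077
  H: 6 × 1.008 = 6.048
  O: 2 × 15.999 = 31.998
Sum: 7×12.011 + 6×1.008 + 2×15.999 = 122.123 → 122.12 g/mol.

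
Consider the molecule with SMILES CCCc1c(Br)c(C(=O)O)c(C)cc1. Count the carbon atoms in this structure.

11

Count every carbon token in the SMILES (each C, including those in ring-closure positions and inside branches).
Carbon count: 11.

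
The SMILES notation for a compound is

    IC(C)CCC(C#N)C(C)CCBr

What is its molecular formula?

C10H17BrIN

Walk through each heavy atom and fill implicit hydrogens from standard valence (C 4, N 3, O 2, S 2, halogen 1):
  atom 1: I (halogen, monovalent) → 0 H
  atom 2: C, bond orders sum to 3 (valence 4) → 1 H
  atom 3: C, bond orders sum to 1 (valence 4) → 3 H
  atom 4: C, bond orders sum to 2 (valence 4) → 2 H
  atom 5: C, bond orders sum to 2 (valence 4) → 2 H
  atom 6: C, bond orders sum to 3 (valence 4) → 1 H
  atom 7: C, bond orders sum to 4 (valence 4) → 0 H
  atom 8: N, bond orders sum to 3 (valence 3) → 0 H
  atom 9: C, bond orders sum to 3 (valence 4) → 1 H
  atom 10: C, bond orders sum to 1 (valence 4) → 3 H
  atom 11: C, bond orders sum to 2 (valence 4) → 2 H
  atom 12: C, bond orders sum to 2 (valence 4) → 2 H
  atom 13: Br (halogen, monovalent) → 0 H
Totals → C:10, H:17, Br:1, I:1, N:1.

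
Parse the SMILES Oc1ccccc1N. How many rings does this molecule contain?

1

In SMILES, each pair of matching ring-closure digits denotes one ring-closing bond; the number of such bonds equals the number of independent rings.
Ring-closure bonds here: 1.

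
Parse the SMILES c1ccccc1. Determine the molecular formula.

Walk through each heavy atom and fill implicit hydrogens from standard valence (C 4, N 3, O 2, S 2, halogen 1); for lowercase aromatic atoms, an aromatic c carries 1 H when it has two neighbours and 0 H with three, and aromatic n carries 0 H:
  atom 1: aromatic c, 2 neighbours → 1 H
  atom 2: aromatic c, 2 neighbours → 1 H
  atom 3: aromatic c, 2 neighbours → 1 H
  atom 4: aromatic c, 2 neighbours → 1 H
  atom 5: aromatic c, 2 neighbours → 1 H
  atom 6: aromatic c, 2 neighbours → 1 H
Totals → C:6, H:6.
In Hill order: C6H6.

C6H6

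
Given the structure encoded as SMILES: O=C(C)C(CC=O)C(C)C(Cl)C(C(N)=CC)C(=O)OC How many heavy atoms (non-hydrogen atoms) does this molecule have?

Every atom symbol written in the SMILES (organic subset) is one heavy atom; implicit H are not written.
Heavy atoms by element → C:14, Cl:1, N:1, O:4.
Total: 20.

20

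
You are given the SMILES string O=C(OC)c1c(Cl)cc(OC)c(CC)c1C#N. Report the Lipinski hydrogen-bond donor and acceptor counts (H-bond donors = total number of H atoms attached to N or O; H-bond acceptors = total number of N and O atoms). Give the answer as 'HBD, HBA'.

Donors: find every N or O and count the H atoms it carries.
  atom 1 (O): bond orders sum to 2 → 0 H
  atom 3 (O): bond orders sum to 2 → 0 H
  atom 10 (O): bond orders sum to 2 → 0 H
  atom 17 (N): bond orders sum to 3 → 0 H
Lipinski HBD = 0.
Acceptors: N atoms = 1, O atoms = 3 → HBA = 4.

0, 4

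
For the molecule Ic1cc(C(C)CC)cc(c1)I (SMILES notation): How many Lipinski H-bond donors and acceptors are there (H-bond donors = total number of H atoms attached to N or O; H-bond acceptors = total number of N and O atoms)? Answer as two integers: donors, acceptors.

0, 0

Donors: find every N or O and count the H atoms it carries.
  (no N or O atoms present)
Lipinski HBD = 0.
Acceptors: N atoms = 0, O atoms = 0 → HBA = 0.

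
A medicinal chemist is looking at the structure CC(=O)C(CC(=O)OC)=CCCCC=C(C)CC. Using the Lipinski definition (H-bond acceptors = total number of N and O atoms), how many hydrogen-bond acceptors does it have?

3

N atoms: 0; O atoms: 3.
Lipinski HBA = 0 + 3 = 3.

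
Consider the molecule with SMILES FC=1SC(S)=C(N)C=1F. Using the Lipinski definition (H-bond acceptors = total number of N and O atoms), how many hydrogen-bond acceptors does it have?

N atoms: 1; O atoms: 0.
Lipinski HBA = 1 + 0 = 1.

1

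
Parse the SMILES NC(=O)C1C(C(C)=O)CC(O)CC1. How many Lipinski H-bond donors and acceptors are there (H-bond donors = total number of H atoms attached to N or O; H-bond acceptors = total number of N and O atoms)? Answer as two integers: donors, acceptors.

3, 4

Donors: find every N or O and count the H atoms it carries.
  atom 1 (N): bond orders sum to 1 → 2 H
  atom 3 (O): bond orders sum to 2 → 0 H
  atom 8 (O): bond orders sum to 2 → 0 H
  atom 11 (O): bond orders sum to 1 → 1 H
Lipinski HBD = 3.
Acceptors: N atoms = 1, O atoms = 3 → HBA = 4.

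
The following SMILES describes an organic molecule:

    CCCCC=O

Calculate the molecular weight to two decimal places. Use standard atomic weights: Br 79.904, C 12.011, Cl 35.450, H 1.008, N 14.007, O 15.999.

First, the molecular formula is C5H10O (counting implicit H from valence).
  C: 5 × 12.011 = 60.055
  H: 10 × 1.008 = 10.080
  O: 1 × 15.999 = 15.999
Sum: 5×12.011 + 10×1.008 + 1×15.999 = 86.134 → 86.13 g/mol.

86.13 g/mol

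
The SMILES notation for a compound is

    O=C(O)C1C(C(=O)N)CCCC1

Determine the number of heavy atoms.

Every atom symbol written in the SMILES (organic subset) is one heavy atom; implicit H are not written.
Heavy atoms by element → C:8, N:1, O:3.
Total: 12.

12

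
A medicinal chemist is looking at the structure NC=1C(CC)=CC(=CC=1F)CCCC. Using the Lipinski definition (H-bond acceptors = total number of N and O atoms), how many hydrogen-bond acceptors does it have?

N atoms: 1; O atoms: 0.
Lipinski HBA = 1 + 0 = 1.

1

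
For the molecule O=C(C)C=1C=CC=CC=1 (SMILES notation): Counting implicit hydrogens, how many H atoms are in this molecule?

Walk through each heavy atom and fill implicit hydrogens from standard valence (C 4, N 3, O 2, S 2, halogen 1):
  atom 1: O, bond orders sum to 2 (valence 2) → 0 H
  atom 2: C, bond orders sum to 4 (valence 4) → 0 H
  atom 3: C, bond orders sum to 1 (valence 4) → 3 H
  atom 4: C, bond orders sum to 4 (valence 4) → 0 H
  atom 5: C, bond orders sum to 3 (valence 4) → 1 H
  atom 6: C, bond orders sum to 3 (valence 4) → 1 H
  atom 7: C, bond orders sum to 3 (valence 4) → 1 H
  atom 8: C, bond orders sum to 3 (valence 4) → 1 H
  atom 9: C, bond orders sum to 3 (valence 4) → 1 H
Total hydrogens: 8.

8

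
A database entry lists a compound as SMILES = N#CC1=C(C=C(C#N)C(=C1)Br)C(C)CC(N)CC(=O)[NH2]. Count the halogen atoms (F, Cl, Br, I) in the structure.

1

Halogen atoms appear at heavy-atom position 11 (1×Br).
Other groups present: 1 amide, 2 nitrile, 1 primary amine.
Halogen count: 1.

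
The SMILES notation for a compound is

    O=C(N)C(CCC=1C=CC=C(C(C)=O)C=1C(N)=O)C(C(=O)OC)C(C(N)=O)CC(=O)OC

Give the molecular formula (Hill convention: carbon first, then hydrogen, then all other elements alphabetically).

C21H27N3O8

Walk through each heavy atom and fill implicit hydrogens from standard valence (C 4, N 3, O 2, S 2, halogen 1):
  atom 1: O, bond orders sum to 2 (valence 2) → 0 H
  atom 2: C, bond orders sum to 4 (valence 4) → 0 H
  atom 3: N, bond orders sum to 1 (valence 3) → 2 H
  atom 4: C, bond orders sum to 3 (valence 4) → 1 H
  atom 5: C, bond orders sum to 2 (valence 4) → 2 H
  atom 6: C, bond orders sum to 2 (valence 4) → 2 H
  atom 7: C, bond orders sum to 4 (valence 4) → 0 H
  atom 8: C, bond orders sum to 3 (valence 4) → 1 H
  atom 9: C, bond orders sum to 3 (valence 4) → 1 H
  atom 10: C, bond orders sum to 3 (valence 4) → 1 H
  atom 11: C, bond orders sum to 4 (valence 4) → 0 H
  atom 12: C, bond orders sum to 4 (valence 4) → 0 H
  atom 13: C, bond orders sum to 1 (valence 4) → 3 H
  atom 14: O, bond orders sum to 2 (valence 2) → 0 H
  atom 15: C, bond orders sum to 4 (valence 4) → 0 H
  atom 16: C, bond orders sum to 4 (valence 4) → 0 H
  atom 17: N, bond orders sum to 1 (valence 3) → 2 H
  atom 18: O, bond orders sum to 2 (valence 2) → 0 H
  atom 19: C, bond orders sum to 3 (valence 4) → 1 H
  atom 20: C, bond orders sum to 4 (valence 4) → 0 H
  atom 21: O, bond orders sum to 2 (valence 2) → 0 H
  atom 22: O, bond orders sum to 2 (valence 2) → 0 H
  atom 23: C, bond orders sum to 1 (valence 4) → 3 H
  atom 24: C, bond orders sum to 3 (valence 4) → 1 H
  atom 25: C, bond orders sum to 4 (valence 4) → 0 H
  atom 26: N, bond orders sum to 1 (valence 3) → 2 H
  atom 27: O, bond orders sum to 2 (valence 2) → 0 H
  atom 28: C, bond orders sum to 2 (valence 4) → 2 H
  atom 29: C, bond orders sum to 4 (valence 4) → 0 H
  atom 30: O, bond orders sum to 2 (valence 2) → 0 H
  atom 31: O, bond orders sum to 2 (valence 2) → 0 H
  atom 32: C, bond orders sum to 1 (valence 4) → 3 H
Totals → C:21, H:27, N:3, O:8.
In Hill order: C21H27N3O8.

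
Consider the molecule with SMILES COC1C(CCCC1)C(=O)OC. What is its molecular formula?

Walk through each heavy atom and fill implicit hydrogens from standard valence (C 4, N 3, O 2, S 2, halogen 1):
  atom 1: C, bond orders sum to 1 (valence 4) → 3 H
  atom 2: O, bond orders sum to 2 (valence 2) → 0 H
  atom 3: C, bond orders sum to 3 (valence 4) → 1 H
  atom 4: C, bond orders sum to 3 (valence 4) → 1 H
  atom 5: C, bond orders sum to 2 (valence 4) → 2 H
  atom 6: C, bond orders sum to 2 (valence 4) → 2 H
  atom 7: C, bond orders sum to 2 (valence 4) → 2 H
  atom 8: C, bond orders sum to 2 (valence 4) → 2 H
  atom 9: C, bond orders sum to 4 (valence 4) → 0 H
  atom 10: O, bond orders sum to 2 (valence 2) → 0 H
  atom 11: O, bond orders sum to 2 (valence 2) → 0 H
  atom 12: C, bond orders sum to 1 (valence 4) → 3 H
Totals → C:9, H:16, O:3.

C9H16O3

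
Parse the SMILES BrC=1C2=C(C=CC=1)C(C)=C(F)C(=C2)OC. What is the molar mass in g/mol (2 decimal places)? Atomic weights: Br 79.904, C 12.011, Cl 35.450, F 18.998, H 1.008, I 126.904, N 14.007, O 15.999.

269.11 g/mol

First, the molecular formula is C12H10BrFO (counting implicit H from valence).
  Br: 1 × 79.904 = 79.904
  C: 12 × 12.011 = 144.132
  F: 1 × 18.998 = 18.998
  H: 10 × 1.008 = 10.080
  O: 1 × 15.999 = 15.999
Sum: 1×79.904 + 12×12.011 + 1×18.998 + 10×1.008 + 1×15.999 = 269.113 → 269.11 g/mol.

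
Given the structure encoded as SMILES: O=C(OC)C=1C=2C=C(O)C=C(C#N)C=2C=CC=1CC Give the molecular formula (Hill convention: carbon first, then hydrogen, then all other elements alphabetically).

C15H13NO3

Walk through each heavy atom and fill implicit hydrogens from standard valence (C 4, N 3, O 2, S 2, halogen 1):
  atom 1: O, bond orders sum to 2 (valence 2) → 0 H
  atom 2: C, bond orders sum to 4 (valence 4) → 0 H
  atom 3: O, bond orders sum to 2 (valence 2) → 0 H
  atom 4: C, bond orders sum to 1 (valence 4) → 3 H
  atom 5: C, bond orders sum to 4 (valence 4) → 0 H
  atom 6: C, bond orders sum to 4 (valence 4) → 0 H
  atom 7: C, bond orders sum to 3 (valence 4) → 1 H
  atom 8: C, bond orders sum to 4 (valence 4) → 0 H
  atom 9: O, bond orders sum to 1 (valence 2) → 1 H
  atom 10: C, bond orders sum to 3 (valence 4) → 1 H
  atom 11: C, bond orders sum to 4 (valence 4) → 0 H
  atom 12: C, bond orders sum to 4 (valence 4) → 0 H
  atom 13: N, bond orders sum to 3 (valence 3) → 0 H
  atom 14: C, bond orders sum to 4 (valence 4) → 0 H
  atom 15: C, bond orders sum to 3 (valence 4) → 1 H
  atom 16: C, bond orders sum to 3 (valence 4) → 1 H
  atom 17: C, bond orders sum to 4 (valence 4) → 0 H
  atom 18: C, bond orders sum to 2 (valence 4) → 2 H
  atom 19: C, bond orders sum to 1 (valence 4) → 3 H
Totals → C:15, H:13, N:1, O:3.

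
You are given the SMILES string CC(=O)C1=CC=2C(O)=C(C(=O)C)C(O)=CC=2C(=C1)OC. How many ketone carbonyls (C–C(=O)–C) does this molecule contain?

The ketone motif appears at heavy-atom positions 2, 10 in the SMILES.
Other groups present: 1 ether, 2 hydroxyl.
Ketone count: 2.

2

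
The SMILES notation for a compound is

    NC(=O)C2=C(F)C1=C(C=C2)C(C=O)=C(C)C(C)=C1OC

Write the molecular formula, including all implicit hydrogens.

Walk through each heavy atom and fill implicit hydrogens from standard valence (C 4, N 3, O 2, S 2, halogen 1):
  atom 1: N, bond orders sum to 1 (valence 3) → 2 H
  atom 2: C, bond orders sum to 4 (valence 4) → 0 H
  atom 3: O, bond orders sum to 2 (valence 2) → 0 H
  atom 4: C, bond orders sum to 4 (valence 4) → 0 H
  atom 5: C, bond orders sum to 4 (valence 4) → 0 H
  atom 6: F (halogen, monovalent) → 0 H
  atom 7: C, bond orders sum to 4 (valence 4) → 0 H
  atom 8: C, bond orders sum to 4 (valence 4) → 0 H
  atom 9: C, bond orders sum to 3 (valence 4) → 1 H
  atom 10: C, bond orders sum to 3 (valence 4) → 1 H
  atom 11: C, bond orders sum to 4 (valence 4) → 0 H
  atom 12: C, bond orders sum to 3 (valence 4) → 1 H
  atom 13: O, bond orders sum to 2 (valence 2) → 0 H
  atom 14: C, bond orders sum to 4 (valence 4) → 0 H
  atom 15: C, bond orders sum to 1 (valence 4) → 3 H
  atom 16: C, bond orders sum to 4 (valence 4) → 0 H
  atom 17: C, bond orders sum to 1 (valence 4) → 3 H
  atom 18: C, bond orders sum to 4 (valence 4) → 0 H
  atom 19: O, bond orders sum to 2 (valence 2) → 0 H
  atom 20: C, bond orders sum to 1 (valence 4) → 3 H
Totals → C:15, H:14, F:1, N:1, O:3.

C15H14FNO3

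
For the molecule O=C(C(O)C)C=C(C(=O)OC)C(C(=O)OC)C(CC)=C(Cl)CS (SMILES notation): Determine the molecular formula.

Walk through each heavy atom and fill implicit hydrogens from standard valence (C 4, N 3, O 2, S 2, halogen 1):
  atom 1: O, bond orders sum to 2 (valence 2) → 0 H
  atom 2: C, bond orders sum to 4 (valence 4) → 0 H
  atom 3: C, bond orders sum to 3 (valence 4) → 1 H
  atom 4: O, bond orders sum to 1 (valence 2) → 1 H
  atom 5: C, bond orders sum to 1 (valence 4) → 3 H
  atom 6: C, bond orders sum to 3 (valence 4) → 1 H
  atom 7: C, bond orders sum to 4 (valence 4) → 0 H
  atom 8: C, bond orders sum to 4 (valence 4) → 0 H
  atom 9: O, bond orders sum to 2 (valence 2) → 0 H
  atom 10: O, bond orders sum to 2 (valence 2) → 0 H
  atom 11: C, bond orders sum to 1 (valence 4) → 3 H
  atom 12: C, bond orders sum to 3 (valence 4) → 1 H
  atom 13: C, bond orders sum to 4 (valence 4) → 0 H
  atom 14: O, bond orders sum to 2 (valence 2) → 0 H
  atom 15: O, bond orders sum to 2 (valence 2) → 0 H
  atom 16: C, bond orders sum to 1 (valence 4) → 3 H
  atom 17: C, bond orders sum to 4 (valence 4) → 0 H
  atom 18: C, bond orders sum to 2 (valence 4) → 2 H
  atom 19: C, bond orders sum to 1 (valence 4) → 3 H
  atom 20: C, bond orders sum to 4 (valence 4) → 0 H
  atom 21: Cl (halogen, monovalent) → 0 H
  atom 22: C, bond orders sum to 2 (valence 4) → 2 H
  atom 23: S, bond orders sum to 1 (valence 2) → 1 H
Totals → C:15, H:21, Cl:1, O:6, S:1.
In Hill order: C15H21ClO6S.

C15H21ClO6S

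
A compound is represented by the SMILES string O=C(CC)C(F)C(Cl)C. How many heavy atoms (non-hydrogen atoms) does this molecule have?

9

Every atom symbol written in the SMILES (organic subset) is one heavy atom; implicit H are not written.
Heavy atoms by element → C:6, Cl:1, F:1, O:1.
Total: 9.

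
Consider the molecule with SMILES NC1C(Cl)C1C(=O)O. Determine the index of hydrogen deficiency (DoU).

Molecular formula: C4H6ClNO2.
DoU = (2C + 2 + N − H − X) / 2, where X is the halogen count and O/S are ignored.
    = (2·4 + 2 + 1 − 6 − 1) / 2 = 4 / 2 = 2.

2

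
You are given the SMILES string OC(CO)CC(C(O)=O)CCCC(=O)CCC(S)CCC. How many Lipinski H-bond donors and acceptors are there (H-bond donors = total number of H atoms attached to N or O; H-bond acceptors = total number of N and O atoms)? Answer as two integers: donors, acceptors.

Donors: find every N or O and count the H atoms it carries.
  atom 1 (O): bond orders sum to 1 → 1 H
  atom 4 (O): bond orders sum to 1 → 1 H
  atom 8 (O): bond orders sum to 1 → 1 H
  atom 9 (O): bond orders sum to 2 → 0 H
  atom 14 (O): bond orders sum to 2 → 0 H
Lipinski HBD = 3.
Acceptors: N atoms = 0, O atoms = 5 → HBA = 5.

3, 5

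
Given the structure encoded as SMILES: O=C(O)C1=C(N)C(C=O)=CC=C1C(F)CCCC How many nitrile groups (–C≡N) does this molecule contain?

0

Scan the SMILES for the nitrile motif — none present.
Groups that are present: 1 aldehyde, 1 carboxylic acid, 1 primary amine.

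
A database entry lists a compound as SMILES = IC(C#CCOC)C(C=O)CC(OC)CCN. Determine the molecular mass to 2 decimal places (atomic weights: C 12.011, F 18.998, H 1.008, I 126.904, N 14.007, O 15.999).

353.20 g/mol

First, the molecular formula is C12H20INO3 (counting implicit H from valence).
  C: 12 × 12.011 = 144.132
  H: 20 × 1.008 = 20.160
  I: 1 × 126.904 = 126.904
  N: 1 × 14.007 = 14.007
  O: 3 × 15.999 = 47.997
Sum: 12×12.011 + 20×1.008 + 1×126.904 + 1×14.007 + 3×15.999 = 353.200 → 353.20 g/mol.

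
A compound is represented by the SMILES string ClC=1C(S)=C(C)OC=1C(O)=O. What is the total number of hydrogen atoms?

Walk through each heavy atom and fill implicit hydrogens from standard valence (C 4, N 3, O 2, S 2, halogen 1):
  atom 1: Cl (halogen, monovalent) → 0 H
  atom 2: C, bond orders sum to 4 (valence 4) → 0 H
  atom 3: C, bond orders sum to 4 (valence 4) → 0 H
  atom 4: S, bond orders sum to 1 (valence 2) → 1 H
  atom 5: C, bond orders sum to 4 (valence 4) → 0 H
  atom 6: C, bond orders sum to 1 (valence 4) → 3 H
  atom 7: O, bond orders sum to 2 (valence 2) → 0 H
  atom 8: C, bond orders sum to 4 (valence 4) → 0 H
  atom 9: C, bond orders sum to 4 (valence 4) → 0 H
  atom 10: O, bond orders sum to 1 (valence 2) → 1 H
  atom 11: O, bond orders sum to 2 (valence 2) → 0 H
Total hydrogens: 5.

5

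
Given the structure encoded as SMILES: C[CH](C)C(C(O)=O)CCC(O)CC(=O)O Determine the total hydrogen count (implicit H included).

18

Walk through each heavy atom and fill implicit hydrogens from standard valence (C 4, N 3, O 2, S 2, halogen 1):
  atom 1: C, bond orders sum to 1 (valence 4) → 3 H
  atom 2: C with explicit H count 1
  atom 3: C, bond orders sum to 1 (valence 4) → 3 H
  atom 4: C, bond orders sum to 3 (valence 4) → 1 H
  atom 5: C, bond orders sum to 4 (valence 4) → 0 H
  atom 6: O, bond orders sum to 1 (valence 2) → 1 H
  atom 7: O, bond orders sum to 2 (valence 2) → 0 H
  atom 8: C, bond orders sum to 2 (valence 4) → 2 H
  atom 9: C, bond orders sum to 2 (valence 4) → 2 H
  atom 10: C, bond orders sum to 3 (valence 4) → 1 H
  atom 11: O, bond orders sum to 1 (valence 2) → 1 H
  atom 12: C, bond orders sum to 2 (valence 4) → 2 H
  atom 13: C, bond orders sum to 4 (valence 4) → 0 H
  atom 14: O, bond orders sum to 2 (valence 2) → 0 H
  atom 15: O, bond orders sum to 1 (valence 2) → 1 H
Total hydrogens: 18.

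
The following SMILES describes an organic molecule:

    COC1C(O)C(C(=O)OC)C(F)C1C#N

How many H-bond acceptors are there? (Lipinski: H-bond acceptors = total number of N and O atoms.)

5

N atoms: 1; O atoms: 4.
Lipinski HBA = 1 + 4 = 5.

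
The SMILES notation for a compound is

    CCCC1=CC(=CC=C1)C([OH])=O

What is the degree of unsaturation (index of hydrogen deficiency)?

Degree of unsaturation = (number of rings) + (number of π bonds).
Ring closures in the SMILES: 1.
π bonds: 4 double bonds (each 1 DoU) → 4 DoU from unsaturation.
Total DoU = 1 + 4 = 5.

5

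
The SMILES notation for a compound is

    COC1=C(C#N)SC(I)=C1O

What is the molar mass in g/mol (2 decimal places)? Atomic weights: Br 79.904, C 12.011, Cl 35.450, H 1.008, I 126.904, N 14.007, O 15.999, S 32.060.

281.07 g/mol

First, the molecular formula is C6H4INO2S (counting implicit H from valence).
  C: 6 × 12.011 = 72.066
  H: 4 × 1.008 = 4.032
  I: 1 × 126.904 = 126.904
  N: 1 × 14.007 = 14.007
  O: 2 × 15.999 = 31.998
  S: 1 × 32.060 = 32.060
Sum: 6×12.011 + 4×1.008 + 1×126.904 + 1×14.007 + 2×15.999 + 1×32.060 = 281.067 → 281.07 g/mol.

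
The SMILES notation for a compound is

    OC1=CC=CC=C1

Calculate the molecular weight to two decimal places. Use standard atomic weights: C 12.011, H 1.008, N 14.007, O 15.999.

First, the molecular formula is C6H6O (counting implicit H from valence).
  C: 6 × 12.011 = 72.066
  H: 6 × 1.008 = 6.048
  O: 1 × 15.999 = 15.999
Sum: 6×12.011 + 6×1.008 + 1×15.999 = 94.113 → 94.11 g/mol.

94.11 g/mol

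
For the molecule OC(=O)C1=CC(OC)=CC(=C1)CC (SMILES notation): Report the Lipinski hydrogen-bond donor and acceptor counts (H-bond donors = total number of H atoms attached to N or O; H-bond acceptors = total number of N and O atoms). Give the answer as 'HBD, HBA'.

1, 3

Donors: find every N or O and count the H atoms it carries.
  atom 1 (O): bond orders sum to 1 → 1 H
  atom 3 (O): bond orders sum to 2 → 0 H
  atom 7 (O): bond orders sum to 2 → 0 H
Lipinski HBD = 1.
Acceptors: N atoms = 0, O atoms = 3 → HBA = 3.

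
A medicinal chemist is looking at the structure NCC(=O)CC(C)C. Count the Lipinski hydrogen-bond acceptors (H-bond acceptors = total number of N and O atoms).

2

N atoms: 1; O atoms: 1.
Lipinski HBA = 1 + 1 = 2.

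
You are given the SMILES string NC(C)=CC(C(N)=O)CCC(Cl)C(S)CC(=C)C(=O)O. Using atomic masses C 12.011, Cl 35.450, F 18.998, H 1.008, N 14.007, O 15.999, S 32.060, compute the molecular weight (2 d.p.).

First, the molecular formula is C13H21ClN2O3S (counting implicit H from valence).
  C: 13 × 12.011 = 156.143
  Cl: 1 × 35.450 = 35.450
  H: 21 × 1.008 = 21.168
  N: 2 × 14.007 = 28.014
  O: 3 × 15.999 = 47.997
  S: 1 × 32.060 = 32.060
Sum: 13×12.011 + 1×35.450 + 21×1.008 + 2×14.007 + 3×15.999 + 1×32.060 = 320.832 → 320.83 g/mol.

320.83 g/mol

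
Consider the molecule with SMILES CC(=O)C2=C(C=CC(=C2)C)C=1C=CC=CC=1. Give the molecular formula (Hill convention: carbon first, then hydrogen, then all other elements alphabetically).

Walk through each heavy atom and fill implicit hydrogens from standard valence (C 4, N 3, O 2, S 2, halogen 1):
  atom 1: C, bond orders sum to 1 (valence 4) → 3 H
  atom 2: C, bond orders sum to 4 (valence 4) → 0 H
  atom 3: O, bond orders sum to 2 (valence 2) → 0 H
  atom 4: C, bond orders sum to 4 (valence 4) → 0 H
  atom 5: C, bond orders sum to 4 (valence 4) → 0 H
  atom 6: C, bond orders sum to 3 (valence 4) → 1 H
  atom 7: C, bond orders sum to 3 (valence 4) → 1 H
  atom 8: C, bond orders sum to 4 (valence 4) → 0 H
  atom 9: C, bond orders sum to 3 (valence 4) → 1 H
  atom 10: C, bond orders sum to 1 (valence 4) → 3 H
  atom 11: C, bond orders sum to 4 (valence 4) → 0 H
  atom 12: C, bond orders sum to 3 (valence 4) → 1 H
  atom 13: C, bond orders sum to 3 (valence 4) → 1 H
  atom 14: C, bond orders sum to 3 (valence 4) → 1 H
  atom 15: C, bond orders sum to 3 (valence 4) → 1 H
  atom 16: C, bond orders sum to 3 (valence 4) → 1 H
Totals → C:15, H:14, O:1.

C15H14O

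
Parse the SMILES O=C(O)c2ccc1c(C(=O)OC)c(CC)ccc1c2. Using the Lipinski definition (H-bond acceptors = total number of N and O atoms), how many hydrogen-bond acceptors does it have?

N atoms: 0; O atoms: 4.
Lipinski HBA = 0 + 4 = 4.

4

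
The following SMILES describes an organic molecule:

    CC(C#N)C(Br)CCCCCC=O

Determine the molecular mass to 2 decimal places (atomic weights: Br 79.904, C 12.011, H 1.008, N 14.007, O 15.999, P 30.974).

246.15 g/mol

First, the molecular formula is C10H16BrNO (counting implicit H from valence).
  Br: 1 × 79.904 = 79.904
  C: 10 × 12.011 = 120.110
  H: 16 × 1.008 = 16.128
  N: 1 × 14.007 = 14.007
  O: 1 × 15.999 = 15.999
Sum: 1×79.904 + 10×12.011 + 16×1.008 + 1×14.007 + 1×15.999 = 246.148 → 246.15 g/mol.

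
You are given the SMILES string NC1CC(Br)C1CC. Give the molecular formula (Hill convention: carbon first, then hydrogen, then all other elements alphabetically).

Walk through each heavy atom and fill implicit hydrogens from standard valence (C 4, N 3, O 2, S 2, halogen 1):
  atom 1: N, bond orders sum to 1 (valence 3) → 2 H
  atom 2: C, bond orders sum to 3 (valence 4) → 1 H
  atom 3: C, bond orders sum to 2 (valence 4) → 2 H
  atom 4: C, bond orders sum to 3 (valence 4) → 1 H
  atom 5: Br (halogen, monovalent) → 0 H
  atom 6: C, bond orders sum to 3 (valence 4) → 1 H
  atom 7: C, bond orders sum to 2 (valence 4) → 2 H
  atom 8: C, bond orders sum to 1 (valence 4) → 3 H
Totals → C:6, H:12, Br:1, N:1.

C6H12BrN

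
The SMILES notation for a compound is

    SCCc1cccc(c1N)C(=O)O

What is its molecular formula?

C9H11NO2S

Walk through each heavy atom and fill implicit hydrogens from standard valence (C 4, N 3, O 2, S 2, halogen 1); for lowercase aromatic atoms, an aromatic c carries 1 H when it has two neighbours and 0 H with three, and aromatic n carries 0 H:
  atom 1: S, bond orders sum to 1 (valence 2) → 1 H
  atom 2: C, bond orders sum to 2 (valence 4) → 2 H
  atom 3: C, bond orders sum to 2 (valence 4) → 2 H
  atom 4: aromatic c, 3 neighbours → 0 H
  atom 5: aromatic c, 2 neighbours → 1 H
  atom 6: aromatic c, 2 neighbours → 1 H
  atom 7: aromatic c, 2 neighbours → 1 H
  atom 8: aromatic c, 3 neighbours → 0 H
  atom 9: aromatic c, 3 neighbours → 0 H
  atom 10: N, bond orders sum to 1 (valence 3) → 2 H
  atom 11: C, bond orders sum to 4 (valence 4) → 0 H
  atom 12: O, bond orders sum to 2 (valence 2) → 0 H
  atom 13: O, bond orders sum to 1 (valence 2) → 1 H
Totals → C:9, H:11, N:1, O:2, S:1.
In Hill order: C9H11NO2S.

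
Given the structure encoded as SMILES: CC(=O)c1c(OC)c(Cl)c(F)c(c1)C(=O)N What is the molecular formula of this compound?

C10H9ClFNO3

Walk through each heavy atom and fill implicit hydrogens from standard valence (C 4, N 3, O 2, S 2, halogen 1); for lowercase aromatic atoms, an aromatic c carries 1 H when it has two neighbours and 0 H with three, and aromatic n carries 0 H:
  atom 1: C, bond orders sum to 1 (valence 4) → 3 H
  atom 2: C, bond orders sum to 4 (valence 4) → 0 H
  atom 3: O, bond orders sum to 2 (valence 2) → 0 H
  atom 4: aromatic c, 3 neighbours → 0 H
  atom 5: aromatic c, 3 neighbours → 0 H
  atom 6: O, bond orders sum to 2 (valence 2) → 0 H
  atom 7: C, bond orders sum to 1 (valence 4) → 3 H
  atom 8: aromatic c, 3 neighbours → 0 H
  atom 9: Cl (halogen, monovalent) → 0 H
  atom 10: aromatic c, 3 neighbours → 0 H
  atom 11: F (halogen, monovalent) → 0 H
  atom 12: aromatic c, 3 neighbours → 0 H
  atom 13: aromatic c, 2 neighbours → 1 H
  atom 14: C, bond orders sum to 4 (valence 4) → 0 H
  atom 15: O, bond orders sum to 2 (valence 2) → 0 H
  atom 16: N, bond orders sum to 1 (valence 3) → 2 H
Totals → C:10, H:9, Cl:1, F:1, N:1, O:3.
In Hill order: C10H9ClFNO3.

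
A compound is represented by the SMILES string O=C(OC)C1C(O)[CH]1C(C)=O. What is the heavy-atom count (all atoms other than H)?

Every atom symbol written in the SMILES (organic subset) is one heavy atom; implicit H are not written.
Heavy atoms by element → C:7, O:4.
Total: 11.

11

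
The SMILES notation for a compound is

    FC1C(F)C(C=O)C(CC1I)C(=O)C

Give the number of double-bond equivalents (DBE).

Degree of unsaturation = (number of rings) + (number of π bonds).
Ring closures in the SMILES: 1.
π bonds: 2 double bonds (each 1 DoU) → 2 DoU from unsaturation.
Total DoU = 1 + 2 = 3.

3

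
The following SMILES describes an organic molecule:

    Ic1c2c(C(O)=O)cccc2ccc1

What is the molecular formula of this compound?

C11H7IO2

Walk through each heavy atom and fill implicit hydrogens from standard valence (C 4, N 3, O 2, S 2, halogen 1); for lowercase aromatic atoms, an aromatic c carries 1 H when it has two neighbours and 0 H with three, and aromatic n carries 0 H:
  atom 1: I (halogen, monovalent) → 0 H
  atom 2: aromatic c, 3 neighbours → 0 H
  atom 3: aromatic c, 3 neighbours → 0 H
  atom 4: aromatic c, 3 neighbours → 0 H
  atom 5: C, bond orders sum to 4 (valence 4) → 0 H
  atom 6: O, bond orders sum to 1 (valence 2) → 1 H
  atom 7: O, bond orders sum to 2 (valence 2) → 0 H
  atom 8: aromatic c, 2 neighbours → 1 H
  atom 9: aromatic c, 2 neighbours → 1 H
  atom 10: aromatic c, 2 neighbours → 1 H
  atom 11: aromatic c, 3 neighbours → 0 H
  atom 12: aromatic c, 2 neighbours → 1 H
  atom 13: aromatic c, 2 neighbours → 1 H
  atom 14: aromatic c, 2 neighbours → 1 H
Totals → C:11, H:7, I:1, O:2.
In Hill order: C11H7IO2.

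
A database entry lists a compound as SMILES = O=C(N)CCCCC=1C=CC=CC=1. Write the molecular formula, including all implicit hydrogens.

Walk through each heavy atom and fill implicit hydrogens from standard valence (C 4, N 3, O 2, S 2, halogen 1):
  atom 1: O, bond orders sum to 2 (valence 2) → 0 H
  atom 2: C, bond orders sum to 4 (valence 4) → 0 H
  atom 3: N, bond orders sum to 1 (valence 3) → 2 H
  atom 4: C, bond orders sum to 2 (valence 4) → 2 H
  atom 5: C, bond orders sum to 2 (valence 4) → 2 H
  atom 6: C, bond orders sum to 2 (valence 4) → 2 H
  atom 7: C, bond orders sum to 2 (valence 4) → 2 H
  atom 8: C, bond orders sum to 4 (valence 4) → 0 H
  atom 9: C, bond orders sum to 3 (valence 4) → 1 H
  atom 10: C, bond orders sum to 3 (valence 4) → 1 H
  atom 11: C, bond orders sum to 3 (valence 4) → 1 H
  atom 12: C, bond orders sum to 3 (valence 4) → 1 H
  atom 13: C, bond orders sum to 3 (valence 4) → 1 H
Totals → C:11, H:15, N:1, O:1.
In Hill order: C11H15NO.

C11H15NO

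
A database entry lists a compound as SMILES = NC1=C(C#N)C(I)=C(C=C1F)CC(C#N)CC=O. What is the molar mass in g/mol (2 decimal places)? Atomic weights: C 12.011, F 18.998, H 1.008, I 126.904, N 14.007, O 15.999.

First, the molecular formula is C12H9FIN3O (counting implicit H from valence).
  C: 12 × 12.011 = 144.132
  F: 1 × 18.998 = 18.998
  H: 9 × 1.008 = 9.072
  I: 1 × 126.904 = 126.904
  N: 3 × 14.007 = 42.021
  O: 1 × 15.999 = 15.999
Sum: 12×12.011 + 1×18.998 + 9×1.008 + 1×126.904 + 3×14.007 + 1×15.999 = 357.126 → 357.13 g/mol.

357.13 g/mol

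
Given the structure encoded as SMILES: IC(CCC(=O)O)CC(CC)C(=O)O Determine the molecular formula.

C9H15IO4

Walk through each heavy atom and fill implicit hydrogens from standard valence (C 4, N 3, O 2, S 2, halogen 1):
  atom 1: I (halogen, monovalent) → 0 H
  atom 2: C, bond orders sum to 3 (valence 4) → 1 H
  atom 3: C, bond orders sum to 2 (valence 4) → 2 H
  atom 4: C, bond orders sum to 2 (valence 4) → 2 H
  atom 5: C, bond orders sum to 4 (valence 4) → 0 H
  atom 6: O, bond orders sum to 2 (valence 2) → 0 H
  atom 7: O, bond orders sum to 1 (valence 2) → 1 H
  atom 8: C, bond orders sum to 2 (valence 4) → 2 H
  atom 9: C, bond orders sum to 3 (valence 4) → 1 H
  atom 10: C, bond orders sum to 2 (valence 4) → 2 H
  atom 11: C, bond orders sum to 1 (valence 4) → 3 H
  atom 12: C, bond orders sum to 4 (valence 4) → 0 H
  atom 13: O, bond orders sum to 2 (valence 2) → 0 H
  atom 14: O, bond orders sum to 1 (valence 2) → 1 H
Totals → C:9, H:15, I:1, O:4.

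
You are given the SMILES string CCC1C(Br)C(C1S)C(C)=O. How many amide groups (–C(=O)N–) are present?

0

Scan the SMILES for the amide motif — none present.
Groups that are present: 1 ketone, 1 thiol.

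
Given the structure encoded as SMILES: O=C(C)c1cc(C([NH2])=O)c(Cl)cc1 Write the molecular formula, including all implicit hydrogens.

C9H8ClNO2

Walk through each heavy atom and fill implicit hydrogens from standard valence (C 4, N 3, O 2, S 2, halogen 1); for lowercase aromatic atoms, an aromatic c carries 1 H when it has two neighbours and 0 H with three, and aromatic n carries 0 H:
  atom 1: O, bond orders sum to 2 (valence 2) → 0 H
  atom 2: C, bond orders sum to 4 (valence 4) → 0 H
  atom 3: C, bond orders sum to 1 (valence 4) → 3 H
  atom 4: aromatic c, 3 neighbours → 0 H
  atom 5: aromatic c, 2 neighbours → 1 H
  atom 6: aromatic c, 3 neighbours → 0 H
  atom 7: C, bond orders sum to 4 (valence 4) → 0 H
  atom 8: N with explicit H count 2
  atom 9: O, bond orders sum to 2 (valence 2) → 0 H
  atom 10: aromatic c, 3 neighbours → 0 H
  atom 11: Cl (halogen, monovalent) → 0 H
  atom 12: aromatic c, 2 neighbours → 1 H
  atom 13: aromatic c, 2 neighbours → 1 H
Totals → C:9, H:8, Cl:1, N:1, O:2.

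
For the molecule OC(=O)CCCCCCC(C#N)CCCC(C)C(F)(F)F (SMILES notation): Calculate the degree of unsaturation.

Degree of unsaturation = (number of rings) + (number of π bonds).
Ring closures in the SMILES: 0.
π bonds: 1 double bond (each 1 DoU), 1 triple bond (each 2 DoU) → 3 DoU from unsaturation.
Total DoU = 0 + 3 = 3.

3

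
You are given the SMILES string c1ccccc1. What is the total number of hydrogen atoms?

6

Walk through each heavy atom and fill implicit hydrogens from standard valence (C 4, N 3, O 2, S 2, halogen 1); for lowercase aromatic atoms, an aromatic c carries 1 H when it has two neighbours and 0 H with three, and aromatic n carries 0 H:
  atom 1: aromatic c, 2 neighbours → 1 H
  atom 2: aromatic c, 2 neighbours → 1 H
  atom 3: aromatic c, 2 neighbours → 1 H
  atom 4: aromatic c, 2 neighbours → 1 H
  atom 5: aromatic c, 2 neighbours → 1 H
  atom 6: aromatic c, 2 neighbours → 1 H
Total hydrogens: 6.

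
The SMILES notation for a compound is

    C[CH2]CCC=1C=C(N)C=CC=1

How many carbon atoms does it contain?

10

Count every carbon token in the SMILES (each C, including those in ring-closure positions and inside branches).
Carbon count: 10.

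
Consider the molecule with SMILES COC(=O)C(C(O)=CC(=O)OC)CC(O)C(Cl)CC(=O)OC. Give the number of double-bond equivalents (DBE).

4

Degree of unsaturation = (number of rings) + (number of π bonds).
Ring closures in the SMILES: 0.
π bonds: 4 double bonds (each 1 DoU) → 4 DoU from unsaturation.
Total DoU = 0 + 4 = 4.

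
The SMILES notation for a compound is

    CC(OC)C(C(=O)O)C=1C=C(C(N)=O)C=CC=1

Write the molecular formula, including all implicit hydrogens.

C12H15NO4

Walk through each heavy atom and fill implicit hydrogens from standard valence (C 4, N 3, O 2, S 2, halogen 1):
  atom 1: C, bond orders sum to 1 (valence 4) → 3 H
  atom 2: C, bond orders sum to 3 (valence 4) → 1 H
  atom 3: O, bond orders sum to 2 (valence 2) → 0 H
  atom 4: C, bond orders sum to 1 (valence 4) → 3 H
  atom 5: C, bond orders sum to 3 (valence 4) → 1 H
  atom 6: C, bond orders sum to 4 (valence 4) → 0 H
  atom 7: O, bond orders sum to 2 (valence 2) → 0 H
  atom 8: O, bond orders sum to 1 (valence 2) → 1 H
  atom 9: C, bond orders sum to 4 (valence 4) → 0 H
  atom 10: C, bond orders sum to 3 (valence 4) → 1 H
  atom 11: C, bond orders sum to 4 (valence 4) → 0 H
  atom 12: C, bond orders sum to 4 (valence 4) → 0 H
  atom 13: N, bond orders sum to 1 (valence 3) → 2 H
  atom 14: O, bond orders sum to 2 (valence 2) → 0 H
  atom 15: C, bond orders sum to 3 (valence 4) → 1 H
  atom 16: C, bond orders sum to 3 (valence 4) → 1 H
  atom 17: C, bond orders sum to 3 (valence 4) → 1 H
Totals → C:12, H:15, N:1, O:4.
In Hill order: C12H15NO4.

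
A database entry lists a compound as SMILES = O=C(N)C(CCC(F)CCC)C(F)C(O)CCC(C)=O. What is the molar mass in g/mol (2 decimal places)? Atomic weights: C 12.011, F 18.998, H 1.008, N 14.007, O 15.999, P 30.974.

First, the molecular formula is C14H25F2NO3 (counting implicit H from valence).
  C: 14 × 12.011 = 168.154
  F: 2 × 18.998 = 37.996
  H: 25 × 1.008 = 25.200
  N: 1 × 14.007 = 14.007
  O: 3 × 15.999 = 47.997
Sum: 14×12.011 + 2×18.998 + 25×1.008 + 1×14.007 + 3×15.999 = 293.354 → 293.35 g/mol.

293.35 g/mol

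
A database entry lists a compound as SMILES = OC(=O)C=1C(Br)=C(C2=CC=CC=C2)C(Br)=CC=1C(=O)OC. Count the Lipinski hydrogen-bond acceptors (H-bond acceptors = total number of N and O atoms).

N atoms: 0; O atoms: 4.
Lipinski HBA = 0 + 4 = 4.

4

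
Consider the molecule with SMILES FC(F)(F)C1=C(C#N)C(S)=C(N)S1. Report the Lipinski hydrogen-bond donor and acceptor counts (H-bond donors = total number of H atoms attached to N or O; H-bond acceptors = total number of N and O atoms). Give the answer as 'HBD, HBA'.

2, 2

Donors: find every N or O and count the H atoms it carries.
  atom 8 (N): bond orders sum to 3 → 0 H
  atom 12 (N): bond orders sum to 1 → 2 H
Lipinski HBD = 2.
Acceptors: N atoms = 2, O atoms = 0 → HBA = 2.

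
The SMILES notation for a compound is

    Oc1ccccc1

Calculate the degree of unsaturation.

4

Molecular formula: C6H6O.
DoU = (2C + 2 + N − H − X) / 2, where X is the halogen count and O/S are ignored.
    = (2·6 + 2 + 0 − 6 − 0) / 2 = 8 / 2 = 4.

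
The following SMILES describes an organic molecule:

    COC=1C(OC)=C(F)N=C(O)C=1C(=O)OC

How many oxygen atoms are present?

Scan the SMILES for O atoms (remember two-letter symbols like Cl and Br are single atoms).
Oxygen count: 5.

5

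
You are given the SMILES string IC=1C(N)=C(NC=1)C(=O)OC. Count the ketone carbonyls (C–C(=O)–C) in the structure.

0

Scan the SMILES for the ketone motif — none present.
Groups that are present: 1 ester, 1 primary amine.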